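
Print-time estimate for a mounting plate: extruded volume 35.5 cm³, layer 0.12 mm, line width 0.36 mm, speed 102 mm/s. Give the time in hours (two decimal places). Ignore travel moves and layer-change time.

Line area = 0.12 × 0.36 = 0.0432 mm².
Path length: 35500 mm³ / 0.0432 mm² → 821759.3 mm.
Extrusion time = 821759.3 / 102, so 8056.5 s.
That's 8056.5 s → 2.24 hours.

2.24 hours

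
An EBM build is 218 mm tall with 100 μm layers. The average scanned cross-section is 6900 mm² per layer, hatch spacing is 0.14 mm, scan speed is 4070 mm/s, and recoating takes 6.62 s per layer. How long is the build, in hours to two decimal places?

Number of layers: 218 / 0.1 → 2180 (rounded up).
Scan path per layer: 6900 / 0.14 → 49285.7 mm.
Per-layer scan time: 49285.7 / 4070 → 12.1095 s.
Time per layer = 12.1095 + 6.62, so 18.7295 s.
2180 layers × 18.7295 s/layer = 40830.31 s, i.e. 11.34 hours.

11.34 hours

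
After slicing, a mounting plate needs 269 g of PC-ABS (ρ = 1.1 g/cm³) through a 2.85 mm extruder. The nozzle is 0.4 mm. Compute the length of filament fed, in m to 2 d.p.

38.33 m

Extruded volume: 269/1.1 = 244.5455 cm³ (244545.5 mm³).
Cross-section of 2.85 mm filament: π·(2.85/2)² = 6.3794 mm².
Length = 244545.5 / 6.3794 = 38333.62 mm = 38.33 m.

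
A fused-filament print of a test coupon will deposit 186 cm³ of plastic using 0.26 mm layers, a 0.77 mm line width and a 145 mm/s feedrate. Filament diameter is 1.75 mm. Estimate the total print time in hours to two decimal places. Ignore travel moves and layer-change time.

1.78 hours

Extrusion cross-section = 0.26 × 0.77 = 0.2002 mm².
Toolpath length = 186 cm³ / 0.2002 mm² = 186000 / 0.2002 = 929070.9 mm.
Print-move time = 929070.9 / 145 = 6407.4 s.
Converting: 6407.4 s = 1.78 hours.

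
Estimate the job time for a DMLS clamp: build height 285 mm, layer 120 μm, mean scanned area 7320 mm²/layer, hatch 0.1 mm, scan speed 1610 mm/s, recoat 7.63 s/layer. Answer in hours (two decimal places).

35.03 hours

Layer count = ceil(285 / 0.12) = 2375.
Per-layer scan distance = 7320 / 0.1, so 73200 mm.
Scan time per layer = 73200 / 1610 = 45.4658 s.
Per-layer time: 45.4658 + 7.63 → 53.0958 s.
Build time = 2375 × 53.0958 = 126102.525 s = 35.03 hours.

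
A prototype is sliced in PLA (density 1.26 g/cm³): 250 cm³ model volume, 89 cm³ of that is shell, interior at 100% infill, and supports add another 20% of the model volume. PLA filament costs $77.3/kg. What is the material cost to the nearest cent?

Infill region = 250 − 89, so 161 cm³.
Deposited infill: 1.00 × 161 → 161 cm³.
Support: 0.20 × 250 → 50 cm³.
Deposited volume = 89 + 161 + 50, so 300 cm³.
Mass: 300 × 1.26 → 378 g.
Cost = 378 g / 1000 × $77.3/kg = $29.22.

$29.22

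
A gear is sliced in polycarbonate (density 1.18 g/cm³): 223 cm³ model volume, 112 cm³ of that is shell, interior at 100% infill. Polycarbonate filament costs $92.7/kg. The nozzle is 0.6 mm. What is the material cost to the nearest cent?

$24.39

Volume inside the shell: 223 − 112 → 111 cm³.
Deposited infill: 1.00 × 111 → 111 cm³.
Total extruded = 112 + 111 = 223 cm³.
Mass = 223 × 1.18 = 263.14 g.
At $92.7/kg: 263.14/1000 × 92.7 = $24.39.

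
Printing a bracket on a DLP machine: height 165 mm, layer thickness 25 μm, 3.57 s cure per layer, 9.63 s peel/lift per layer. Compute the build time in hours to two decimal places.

24.20 hours

Number of layers: 165 / 0.025 → 6600 (rounded up).
Cycle time: 3.57 + 9.63 → 13.2 s.
Total = 6600 × 13.2 = 87120 s = 24.20 hours.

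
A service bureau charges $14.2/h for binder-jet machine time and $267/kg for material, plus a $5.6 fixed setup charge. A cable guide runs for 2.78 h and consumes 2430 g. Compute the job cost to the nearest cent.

$693.89

Machine cost = 14.2 × 2.78 = $39.476.
Material charge = 267 × 2430/1000, so $648.81.
Total = 39.476 + 648.81 + 5.6 = 693.886 ≈ $693.89.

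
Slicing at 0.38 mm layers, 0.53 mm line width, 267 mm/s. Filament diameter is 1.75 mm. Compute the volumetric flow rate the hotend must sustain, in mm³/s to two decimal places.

53.77

Bead cross-section = 0.38 × 0.53 = 0.2014 mm².
Q = v·A = 267 × 0.2014 = 53.77 mm³/s.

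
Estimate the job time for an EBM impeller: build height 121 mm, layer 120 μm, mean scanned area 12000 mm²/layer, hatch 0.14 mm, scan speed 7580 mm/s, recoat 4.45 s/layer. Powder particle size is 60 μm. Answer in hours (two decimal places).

4.42 hours

Number of layers: 121 / 0.12 → 1009 (rounded up).
Hatch length per layer: 12000 / 0.14 → 85714.3 mm.
Per-layer scan time = 85714.3 / 7580 = 11.308 s.
Layer cycle = 11.308 + 4.45 = 15.758 s.
Total: 1009 × 15.758 s = 15899.822 s → 4.42 hours.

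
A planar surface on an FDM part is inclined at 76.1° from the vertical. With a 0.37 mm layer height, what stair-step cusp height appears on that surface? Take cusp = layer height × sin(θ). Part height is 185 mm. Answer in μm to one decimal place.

359.2 μm

Cusp = layer height × sin(76.1°) = 0.37 × 0.9707 = 0.359159 mm = 359.2 μm.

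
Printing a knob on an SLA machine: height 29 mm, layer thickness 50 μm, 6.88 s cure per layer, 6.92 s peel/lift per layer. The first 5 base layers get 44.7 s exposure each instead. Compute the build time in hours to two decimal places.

Layer count = ceil(29 / 0.05) = 580.
Bottom layers = 5 × (44.7 + 6.92), so 258.1 s.
Remaining layers = 575 × (6.88 + 6.92), so 7935 s.
Sum: 258.1 + 7935 = 8193.1 s → 2.28 hours.

2.28 hours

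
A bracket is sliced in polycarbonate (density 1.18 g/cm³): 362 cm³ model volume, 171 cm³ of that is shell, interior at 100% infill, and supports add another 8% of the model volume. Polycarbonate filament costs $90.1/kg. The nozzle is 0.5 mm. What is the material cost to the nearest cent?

$41.57

Volume inside the shell = 362 − 171 = 191 cm³.
Deposited infill: 1.00 × 191 → 191 cm³.
Support = 0.08 × 362, so 28.96 cm³.
Deposited volume: 171 + 191 + 28.96 → 390.96 cm³.
Mass: 390.96 × 1.18 → 461.3328 g.
At $90.1/kg: 461.3328/1000 × 90.1 = $41.57.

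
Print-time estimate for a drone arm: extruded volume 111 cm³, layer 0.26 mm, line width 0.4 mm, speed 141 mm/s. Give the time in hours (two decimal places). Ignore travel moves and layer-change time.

Extrusion cross-section: 0.26 × 0.4 → 0.104 mm².
Toolpath length = 111 cm³ / 0.104 mm² = 111000 / 0.104 = 1067307.7 mm.
Print-move time: 1067307.7 / 141 → 7569.6 s.
Converting: 7569.6 s = 2.10 hours.

2.10 hours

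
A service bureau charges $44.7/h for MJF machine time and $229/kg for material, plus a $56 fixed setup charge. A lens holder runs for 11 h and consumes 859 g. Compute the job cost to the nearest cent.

Machine-time cost = 44.7 × 11, so $491.70.
Material cost = 229 × 859/1000, so $196.711.
Total = 491.70 + 196.711 + 56 = 744.411 ≈ $744.41.

$744.41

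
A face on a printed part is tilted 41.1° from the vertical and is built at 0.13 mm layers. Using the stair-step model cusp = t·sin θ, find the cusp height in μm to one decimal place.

85.5 μm

Cusp = layer height × sin(41.1°) = 0.13 × 0.6574 = 0.085462 mm = 85.5 μm.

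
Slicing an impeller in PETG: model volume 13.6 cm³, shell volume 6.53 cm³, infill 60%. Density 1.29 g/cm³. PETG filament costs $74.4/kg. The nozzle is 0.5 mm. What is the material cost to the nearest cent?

Interior volume = 13.6 − 6.53 = 7.07 cm³.
Infill volume: 0.60 × 7.07 → 4.242 cm³.
Total printed volume = 6.53 + 4.242, so 10.772 cm³.
Mass = 10.772 × 1.29 = 13.89588 g.
At $74.4/kg: 13.89588/1000 × 74.4 = $1.03.

$1.03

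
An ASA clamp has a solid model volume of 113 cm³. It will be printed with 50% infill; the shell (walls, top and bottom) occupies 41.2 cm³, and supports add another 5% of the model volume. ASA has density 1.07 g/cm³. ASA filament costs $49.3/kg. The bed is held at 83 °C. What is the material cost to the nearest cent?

Interior volume = 113 − 41.2, so 71.8 cm³.
Deposited infill = 0.50 × 71.8 = 35.9 cm³.
Support = 0.05 × 113, so 5.65 cm³.
Total printed volume = 41.2 + 35.9 + 5.65 = 82.75 cm³.
Mass: 82.75 × 1.07 → 88.5425 g.
At $49.3/kg: 88.5425/1000 × 49.3 = $4.37.

$4.37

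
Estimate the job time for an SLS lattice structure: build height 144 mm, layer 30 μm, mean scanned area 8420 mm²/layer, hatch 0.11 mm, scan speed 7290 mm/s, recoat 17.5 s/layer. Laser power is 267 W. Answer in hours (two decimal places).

Layers = ⌈144/0.03⌉ = 4800.
Scan path per layer = 8420 / 0.11 = 76545.5 mm.
Scan time per layer: 76545.5 / 7290 → 10.5001 s.
Time per layer = 10.5001 + 17.5, so 28.0001 s.
Build time = 4800 × 28.0001 = 134400.48 s = 37.33 hours.

37.33 hours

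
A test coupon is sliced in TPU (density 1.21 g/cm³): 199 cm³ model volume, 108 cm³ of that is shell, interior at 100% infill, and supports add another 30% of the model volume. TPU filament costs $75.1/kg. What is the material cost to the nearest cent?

Infill region: 199 − 108 → 91 cm³.
Infill volume = 1.00 × 91 = 91 cm³.
Support = 0.30 × 199 = 59.7 cm³.
Total extruded: 108 + 91 + 59.7 → 258.7 cm³.
Mass: 258.7 × 1.21 → 313.027 g.
Cost = 313.027 g / 1000 × $75.1/kg = $23.51.

$23.51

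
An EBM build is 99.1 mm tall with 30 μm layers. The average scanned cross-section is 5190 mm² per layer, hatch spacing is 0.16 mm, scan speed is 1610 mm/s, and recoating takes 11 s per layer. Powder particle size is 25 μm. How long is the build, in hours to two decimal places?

Layer count = ceil(99.1 / 0.03) = 3304.
Scan path per layer = 5190 / 0.16 = 32437.5 mm.
Beam time per layer = 32437.5 / 1610, so 20.1475 s.
Time per layer: 20.1475 + 11 → 31.1475 s.
Build time = 3304 × 31.1475 = 102911.34 s = 28.59 hours.

28.59 hours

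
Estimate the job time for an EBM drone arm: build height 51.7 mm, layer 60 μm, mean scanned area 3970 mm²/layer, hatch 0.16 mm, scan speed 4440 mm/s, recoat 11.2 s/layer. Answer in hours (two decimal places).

4.02 hours

Layer count = ceil(51.7 / 0.06) = 862.
Per-layer scan distance = 3970 / 0.16 = 24812.5 mm.
Scan time per layer: 24812.5 / 4440 → 5.5884 s.
Time per layer: 5.5884 + 11.2 → 16.7884 s.
862 layers × 16.7884 s/layer = 14471.6008 s, i.e. 4.02 hours.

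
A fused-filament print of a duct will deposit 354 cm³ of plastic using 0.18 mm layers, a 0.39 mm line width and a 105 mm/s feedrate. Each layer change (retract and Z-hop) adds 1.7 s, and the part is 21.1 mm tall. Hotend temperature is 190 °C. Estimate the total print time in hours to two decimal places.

13.40 hours

Line area = 0.18 × 0.39, so 0.0702 mm².
Total extruded path = 354000/0.0702 = 5042735 mm.
Extrusion time = 5042735 / 105, so 48026 s.
Layers = ⌈21.1/0.18⌉ = 118.
Z-hop total = 118 × 1.7, so 200.6 s.
Altogether 48026 + 200.6 = 48226.6 s, i.e. 13.40 hours.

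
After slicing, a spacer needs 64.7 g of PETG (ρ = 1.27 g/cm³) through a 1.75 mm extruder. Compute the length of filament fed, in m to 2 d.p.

21.18 m

Extruded volume: 64.7/1.27 = 50.9449 cm³ (50944.9 mm³).
A = π r² = π × 0.875² = 2.4053 mm².
L = V/A = 50944.9/2.4053 = 21180.27 mm → 21.18 m.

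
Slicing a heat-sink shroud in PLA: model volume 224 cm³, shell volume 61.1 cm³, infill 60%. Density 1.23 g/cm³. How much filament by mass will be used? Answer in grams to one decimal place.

Volume inside the shell: 224 − 61.1 → 162.9 cm³.
Deposited infill = 0.60 × 162.9, so 97.74 cm³.
Deposited volume = 61.1 + 97.74, so 158.84 cm³.
Mass: 158.84 × 1.23 → 195.3732 g.

195.4 g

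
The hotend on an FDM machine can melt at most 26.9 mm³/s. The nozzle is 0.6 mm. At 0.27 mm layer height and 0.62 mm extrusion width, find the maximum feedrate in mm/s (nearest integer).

Extrusion cross-section = 0.27 × 0.62, so 0.1674 mm².
v_max = Q/A = 26.9/0.1674 = 160.69 mm/s → 161 mm/s.

161 mm/s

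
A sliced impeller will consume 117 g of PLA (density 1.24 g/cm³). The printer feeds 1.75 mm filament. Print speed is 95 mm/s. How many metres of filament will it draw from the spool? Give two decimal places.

39.23 m

Extruded volume: 117/1.24 = 94.3548 cm³ (94354.8 mm³).
Filament cross-section = π × (1.75/2)² = 2.4053 mm².
Length = 94354.8 / 2.4053 = 39227.87 mm = 39.23 m.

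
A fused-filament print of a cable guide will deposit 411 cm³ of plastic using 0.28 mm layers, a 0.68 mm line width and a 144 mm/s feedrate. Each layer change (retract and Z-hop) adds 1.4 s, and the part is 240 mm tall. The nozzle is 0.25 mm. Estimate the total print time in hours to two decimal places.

4.50 hours

Line area: 0.28 × 0.68 → 0.1904 mm².
Path length: 411000 mm³ / 0.1904 mm² → 2158613.4 mm.
Extrusion time: 2158613.4 / 144 → 14990.4 s.
Layers = ⌈240/0.28⌉ = 858.
Non-print overhead: 858 × 1.4 → 1201.2 s.
Total = 14990.4 + 1201.2 = 16191.6 s = 4.50 hours.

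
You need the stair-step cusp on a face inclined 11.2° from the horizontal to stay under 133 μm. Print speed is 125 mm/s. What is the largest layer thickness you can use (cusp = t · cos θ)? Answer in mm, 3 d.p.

cos(11.2°) = 0.9810; t_max = 0.133/0.9810 = 0.136 mm.

0.136 mm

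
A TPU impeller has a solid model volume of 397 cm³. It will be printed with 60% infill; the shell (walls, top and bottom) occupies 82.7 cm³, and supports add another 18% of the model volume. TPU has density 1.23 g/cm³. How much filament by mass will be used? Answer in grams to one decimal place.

421.6 g

Infill region = 397 − 82.7 = 314.3 cm³.
Infill volume = 0.60 × 314.3 = 188.58 cm³.
Support: 0.18 × 397 → 71.46 cm³.
Total extruded = 82.7 + 188.58 + 71.46, so 342.74 cm³.
Mass = 342.74 × 1.23, so 421.5702 g.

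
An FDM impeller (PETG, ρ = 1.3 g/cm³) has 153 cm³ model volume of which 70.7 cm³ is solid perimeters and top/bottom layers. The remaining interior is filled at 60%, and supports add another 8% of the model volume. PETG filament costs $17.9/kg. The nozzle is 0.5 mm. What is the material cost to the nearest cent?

Interior volume = 153 − 70.7, so 82.3 cm³.
Deposited infill: 0.60 × 82.3 → 49.38 cm³.
Support: 0.08 × 153 → 12.24 cm³.
Total extruded: 70.7 + 49.38 + 12.24 → 132.32 cm³.
Mass: 132.32 × 1.3 → 172.016 g.
At $17.9/kg: 172.016/1000 × 17.9 = $3.08.

$3.08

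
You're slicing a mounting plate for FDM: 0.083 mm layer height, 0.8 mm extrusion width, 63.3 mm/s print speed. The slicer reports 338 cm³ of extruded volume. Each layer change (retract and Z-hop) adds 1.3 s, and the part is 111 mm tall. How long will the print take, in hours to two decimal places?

Bead cross-section = 0.083 × 0.8, so 0.0664 mm².
Total extruded path = 338000/0.0664 = 5090361.4 mm.
Extrusion time: 5090361.4 / 63.3 → 80416.5 s.
Layer count = ceil(111 / 0.083) = 1338.
Layer-change overhead = 1338 × 1.3, so 1739.4 s.
Total = 80416.5 + 1739.4 = 82155.9 s = 22.82 hours.

22.82 hours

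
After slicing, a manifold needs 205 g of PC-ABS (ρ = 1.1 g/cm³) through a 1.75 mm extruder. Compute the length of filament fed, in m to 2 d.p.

Extruded volume: 205/1.1 = 186.3636 cm³ (186363.6 mm³).
Cross-section of 1.75 mm filament: π·(1.75/2)² = 2.4053 mm².
Length = 186363.6 / 2.4053 = 77480.4 mm = 77.48 m.

77.48 m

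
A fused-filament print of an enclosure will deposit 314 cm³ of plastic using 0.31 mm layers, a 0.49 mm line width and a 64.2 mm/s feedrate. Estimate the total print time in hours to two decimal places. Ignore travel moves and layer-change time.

8.94 hours

Line area = 0.31 × 0.49 = 0.1519 mm².
Total extruded path = 314000/0.1519 = 2067149.4 mm.
Extrusion time: 2067149.4 / 64.2 → 32198.6 s.
Converting: 32198.6 s = 8.94 hours.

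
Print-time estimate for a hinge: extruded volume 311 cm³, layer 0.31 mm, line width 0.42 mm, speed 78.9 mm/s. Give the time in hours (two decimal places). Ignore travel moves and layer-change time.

Bead cross-section: 0.31 × 0.42 → 0.1302 mm².
Total extruded path = 311000/0.1302 = 2388632.9 mm.
Time extruding = 2388632.9 / 78.9, so 30274.2 s.
That's 30274.2 s → 8.41 hours.

8.41 hours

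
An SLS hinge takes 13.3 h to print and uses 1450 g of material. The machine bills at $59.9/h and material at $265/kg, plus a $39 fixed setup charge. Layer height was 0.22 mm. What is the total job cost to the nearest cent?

$1219.92

Machine-time cost = 59.9 × 13.3, so $796.67.
Material charge = 265 × 1450/1000, so $384.25.
Adding setup: 796.67 + 384.25 + 39 → $1219.92.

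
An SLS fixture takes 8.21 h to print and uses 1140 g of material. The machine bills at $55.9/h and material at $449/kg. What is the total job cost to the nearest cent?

Machine-time cost = 55.9 × 8.21 = $458.939.
Material charge = 449 × 1140/1000 = $511.86.
Job cost: 458.939 + 511.86 = 970.799 ≈ $970.80.

$970.80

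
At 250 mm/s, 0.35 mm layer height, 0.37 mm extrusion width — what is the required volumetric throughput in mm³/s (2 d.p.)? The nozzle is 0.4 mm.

Bead cross-section = 0.35 × 0.37, so 0.1295 mm².
Q = v·A = 250 × 0.1295 = 32.38 mm³/s.

32.38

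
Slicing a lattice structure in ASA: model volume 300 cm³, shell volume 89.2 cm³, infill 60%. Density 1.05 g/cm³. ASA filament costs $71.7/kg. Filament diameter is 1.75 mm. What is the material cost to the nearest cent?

$16.24

Interior volume: 300 − 89.2 → 210.8 cm³.
Deposited infill = 0.60 × 210.8 = 126.48 cm³.
Total extruded = 89.2 + 126.48, so 215.68 cm³.
Mass = 215.68 × 1.05, so 226.464 g.
At $71.7/kg: 226.464/1000 × 71.7 = $16.24.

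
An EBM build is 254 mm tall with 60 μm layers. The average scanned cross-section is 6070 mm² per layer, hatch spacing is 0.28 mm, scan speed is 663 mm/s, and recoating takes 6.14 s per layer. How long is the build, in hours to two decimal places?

45.68 hours

Layers = ⌈254/0.06⌉ = 4234.
Hatch length per layer = 6070 / 0.28, so 21678.6 mm.
Scan time per layer = 21678.6 / 663, so 32.6977 s.
Layer cycle: 32.6977 + 6.14 → 38.8377 s.
Total: 4234 × 38.8377 s = 164438.8218 s → 45.68 hours.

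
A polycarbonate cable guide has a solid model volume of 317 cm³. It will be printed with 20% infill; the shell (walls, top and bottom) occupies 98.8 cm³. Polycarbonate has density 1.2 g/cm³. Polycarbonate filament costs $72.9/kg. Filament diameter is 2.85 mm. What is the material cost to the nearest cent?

$12.46

Volume inside the shell = 317 − 98.8 = 218.2 cm³.
Deposited infill: 0.20 × 218.2 → 43.64 cm³.
Total printed volume = 98.8 + 43.64, so 142.44 cm³.
Mass = 142.44 × 1.2, so 170.928 g.
At $72.9/kg: 170.928/1000 × 72.9 = $12.46.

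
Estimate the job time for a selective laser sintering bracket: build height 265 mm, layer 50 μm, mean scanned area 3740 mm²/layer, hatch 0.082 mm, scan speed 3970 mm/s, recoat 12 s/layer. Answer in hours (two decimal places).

Number of layers: 265 / 0.05 → 5300 (rounded up).
Per-layer scan distance: 3740 / 0.082 → 45609.8 mm.
Laser time per layer: 45609.8 / 3970 → 11.4886 s.
Layer cycle: 11.4886 + 12 → 23.4886 s.
Total: 5300 × 23.4886 s = 124489.58 s → 34.58 hours.

34.58 hours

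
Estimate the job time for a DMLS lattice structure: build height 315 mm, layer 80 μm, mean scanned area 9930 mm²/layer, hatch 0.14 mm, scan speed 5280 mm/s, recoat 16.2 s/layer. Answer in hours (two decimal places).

Layers = ⌈315/0.08⌉ = 3938.
Per-layer scan distance: 9930 / 0.14 → 70928.6 mm.
Per-layer scan time: 70928.6 / 5280 → 13.4334 s.
Layer cycle = 13.4334 + 16.2, so 29.6334 s.
Total: 3938 × 29.6334 s = 116696.3292 s → 32.42 hours.

32.42 hours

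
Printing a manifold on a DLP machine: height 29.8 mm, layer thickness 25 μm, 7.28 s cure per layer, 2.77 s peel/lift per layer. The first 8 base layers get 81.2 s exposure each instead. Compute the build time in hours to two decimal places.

3.49 hours

Layers = ⌈29.8/0.025⌉ = 1192.
Base layers = 8 × (81.2 + 2.77), so 671.76 s.
Regular layers = 1184 × (7.28 + 2.77), so 11899.2 s.
Sum: 671.76 + 11899.2 = 12570.96 s → 3.49 hours.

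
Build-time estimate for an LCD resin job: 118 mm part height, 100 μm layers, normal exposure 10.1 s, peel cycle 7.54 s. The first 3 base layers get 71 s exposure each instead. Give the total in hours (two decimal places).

5.83 hours

Layers = ⌈118/0.1⌉ = 1180.
Bottom layers = 3 × (71 + 7.54) = 235.62 s.
Regular layers = 1177 × (10.1 + 7.54) = 20762.28 s.
Total = 235.62 + 20762.28 = 20997.9 s = 5.83 hours.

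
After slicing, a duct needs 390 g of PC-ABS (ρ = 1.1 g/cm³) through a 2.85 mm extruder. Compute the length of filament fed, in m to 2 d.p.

55.58 m

Volume = 390 g / 1.1 g·cm⁻³ = 354.5455 cm³ = 354545.5 mm³.
Cross-section of 2.85 mm filament: π·(2.85/2)² = 6.3794 mm².
Length = 354545.5 / 6.3794 = 55576.62 mm = 55.58 m.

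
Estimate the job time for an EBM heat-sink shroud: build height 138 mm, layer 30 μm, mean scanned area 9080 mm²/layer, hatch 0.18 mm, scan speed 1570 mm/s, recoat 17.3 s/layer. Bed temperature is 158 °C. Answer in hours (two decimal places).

Layer count = ceil(138 / 0.03) = 4600.
Per-layer scan distance = 9080 / 0.18, so 50444.4 mm.
Scan time per layer = 50444.4 / 1570 = 32.1302 s.
Time per layer = 32.1302 + 17.3, so 49.4302 s.
4600 layers × 49.4302 s/layer = 227378.92 s, i.e. 63.16 hours.

63.16 hours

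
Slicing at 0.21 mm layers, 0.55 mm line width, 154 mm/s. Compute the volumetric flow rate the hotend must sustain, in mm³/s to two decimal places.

17.79

Bead cross-section = 0.21 × 0.55, so 0.1155 mm².
Volumetric flow = 154 × 0.1155 = 17.79 mm³/s.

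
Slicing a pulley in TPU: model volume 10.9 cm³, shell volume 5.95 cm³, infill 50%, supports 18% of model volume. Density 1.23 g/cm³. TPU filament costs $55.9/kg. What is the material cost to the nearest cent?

Infill region: 10.9 − 5.95 → 4.95 cm³.
Deposited infill = 0.50 × 4.95 = 2.475 cm³.
Support: 0.18 × 10.9 → 1.962 cm³.
Total extruded = 5.95 + 2.475 + 1.962 = 10.387 cm³.
Mass = 10.387 × 1.23, so 12.77601 g.
Cost = 12.77601 g / 1000 × $55.9/kg = $0.71.

$0.71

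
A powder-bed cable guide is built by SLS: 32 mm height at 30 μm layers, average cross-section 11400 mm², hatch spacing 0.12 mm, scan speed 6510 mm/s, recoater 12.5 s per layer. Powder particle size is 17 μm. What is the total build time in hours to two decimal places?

Layers = ⌈32/0.03⌉ = 1067.
Per-layer scan distance: 11400 / 0.12 → 95000 mm.
Per-layer scan time: 95000 / 6510 → 14.5929 s.
Per-layer time: 14.5929 + 12.5 → 27.0929 s.
Total: 1067 × 27.0929 s = 28908.1243 s → 8.03 hours.

8.03 hours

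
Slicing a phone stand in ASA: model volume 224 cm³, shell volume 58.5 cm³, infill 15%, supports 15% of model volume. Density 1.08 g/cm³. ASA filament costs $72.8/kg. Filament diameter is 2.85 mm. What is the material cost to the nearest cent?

$9.19

Volume inside the shell = 224 − 58.5, so 165.5 cm³.
Infill deposited = 0.15 × 165.5, so 24.825 cm³.
Support: 0.15 × 224 → 33.6 cm³.
Total extruded = 58.5 + 24.825 + 33.6, so 116.925 cm³.
Mass: 116.925 × 1.08 → 126.279 g.
At $72.8/kg: 126.279/1000 × 72.8 = $9.19.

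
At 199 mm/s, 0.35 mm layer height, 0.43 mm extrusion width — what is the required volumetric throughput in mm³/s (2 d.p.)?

29.95

Bead cross-section = 0.35 × 0.43, so 0.1505 mm².
Volumetric flow = 199 × 0.1505 = 29.95 mm³/s.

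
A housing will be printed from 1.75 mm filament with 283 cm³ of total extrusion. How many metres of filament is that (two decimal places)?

117.66 m

Cross-section of 1.75 mm filament: π·(1.75/2)² = 2.4053 mm².
L = 283000 mm³ / 2.4053 mm² = 117656.84 mm, i.e. 117.66 m.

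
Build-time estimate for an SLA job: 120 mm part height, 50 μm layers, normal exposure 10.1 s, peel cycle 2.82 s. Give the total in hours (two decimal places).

8.61 hours

Number of layers: 120 / 0.05 → 2400 (rounded up).
Cycle time: 10.1 + 2.82 → 12.92 s.
Total = 2400 × 12.92 = 31008 s = 8.61 hours.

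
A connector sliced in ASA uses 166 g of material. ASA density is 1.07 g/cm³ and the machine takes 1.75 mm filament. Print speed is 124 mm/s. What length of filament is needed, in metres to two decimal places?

64.50 m

Volume = 166 g / 1.07 g·cm⁻³ = 155.1402 cm³ = 155140.2 mm³.
A = π r² = π × 0.875² = 2.4053 mm².
Length = 155140.2 / 2.4053 = 64499.31 mm = 64.50 m.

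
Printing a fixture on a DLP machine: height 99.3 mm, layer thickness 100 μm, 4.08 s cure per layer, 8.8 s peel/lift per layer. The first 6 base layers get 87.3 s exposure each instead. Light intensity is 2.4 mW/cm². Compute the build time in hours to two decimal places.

Layers = ⌈99.3/0.1⌉ = 993.
Burn-in layers = 6 × (87.3 + 8.8) = 576.6 s.
Regular layers: 987 × (4.08 + 8.8) → 12712.56 s.
Sum: 576.6 + 12712.56 = 13289.16 s → 3.69 hours.

3.69 hours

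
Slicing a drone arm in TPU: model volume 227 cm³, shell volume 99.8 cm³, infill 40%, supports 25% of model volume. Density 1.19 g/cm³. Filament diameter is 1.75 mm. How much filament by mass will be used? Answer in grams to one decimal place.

246.8 g

Interior volume = 227 − 99.8, so 127.2 cm³.
Infill volume: 0.40 × 127.2 → 50.88 cm³.
Support = 0.25 × 227, so 56.75 cm³.
Deposited volume = 99.8 + 50.88 + 56.75, so 207.43 cm³.
Mass = 207.43 × 1.19, so 246.8417 g.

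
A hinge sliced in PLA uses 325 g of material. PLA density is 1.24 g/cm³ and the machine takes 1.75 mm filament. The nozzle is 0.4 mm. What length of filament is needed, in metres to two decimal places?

Volume = 325 g / 1.24 g·cm⁻³ = 262.0968 cm³ = 262096.8 mm³.
A = π r² = π × 0.875² = 2.4053 mm².
L = V/A = 262096.8/2.4053 = 108966.37 mm → 108.97 m.

108.97 m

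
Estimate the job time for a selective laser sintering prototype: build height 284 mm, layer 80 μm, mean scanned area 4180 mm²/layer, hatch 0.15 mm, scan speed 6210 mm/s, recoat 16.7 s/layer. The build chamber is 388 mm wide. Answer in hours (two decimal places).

20.89 hours

Layer count = ceil(284 / 0.08) = 3550.
Hatch length per layer = 4180 / 0.15 = 27866.7 mm.
Per-layer scan time = 27866.7 / 6210 = 4.4874 s.
Per-layer time = 4.4874 + 16.7, so 21.1874 s.
3550 layers × 21.1874 s/layer = 75215.27 s, i.e. 20.89 hours.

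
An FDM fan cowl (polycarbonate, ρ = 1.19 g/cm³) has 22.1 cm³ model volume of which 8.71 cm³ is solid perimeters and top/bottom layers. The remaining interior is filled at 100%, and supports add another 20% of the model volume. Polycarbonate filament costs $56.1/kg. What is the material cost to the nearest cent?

Volume inside the shell: 22.1 − 8.71 → 13.39 cm³.
Infill volume = 1.00 × 13.39, so 13.39 cm³.
Support = 0.20 × 22.1, so 4.42 cm³.
Deposited volume: 8.71 + 13.39 + 4.42 → 26.52 cm³.
Mass: 26.52 × 1.19 → 31.5588 g.
Cost = 31.5588 g / 1000 × $56.1/kg = $1.77.

$1.77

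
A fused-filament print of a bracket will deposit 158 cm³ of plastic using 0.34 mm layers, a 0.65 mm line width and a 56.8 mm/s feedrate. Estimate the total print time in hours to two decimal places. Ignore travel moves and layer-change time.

Line area = 0.34 × 0.65 = 0.221 mm².
Toolpath length = 158 cm³ / 0.221 mm² = 158000 / 0.221 = 714932.1 mm.
Extrusion time: 714932.1 / 56.8 → 12586.8 s.
That's 12586.8 s → 3.50 hours.

3.50 hours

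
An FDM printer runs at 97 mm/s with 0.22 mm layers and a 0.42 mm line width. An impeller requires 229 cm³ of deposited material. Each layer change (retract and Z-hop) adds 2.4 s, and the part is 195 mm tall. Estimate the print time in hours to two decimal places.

7.69 hours

Extrusion cross-section = 0.22 × 0.42 = 0.0924 mm².
Total extruded path = 229000/0.0924 = 2478355 mm.
Extrusion time = 2478355 / 97, so 25550.1 s.
Layer count = ceil(195 / 0.22) = 887.
Z-hop total = 887 × 2.4, so 2128.8 s.
Altogether 25550.1 + 2128.8 = 27678.9 s, i.e. 7.69 hours.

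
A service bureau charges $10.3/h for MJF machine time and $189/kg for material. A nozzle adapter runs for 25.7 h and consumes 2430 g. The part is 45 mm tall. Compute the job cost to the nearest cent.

Time charge: 10.3 × 25.7 → $264.71.
Material charge = 189 × 2430/1000, so $459.27.
Total = 264.71 + 459.27 = $723.98.

$723.98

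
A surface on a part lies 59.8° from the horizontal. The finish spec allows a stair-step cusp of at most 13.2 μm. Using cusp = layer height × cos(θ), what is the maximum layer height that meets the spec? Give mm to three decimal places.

t = h_c / cos θ = 0.0132 / 0.5030 = 0.026 mm.

0.026 mm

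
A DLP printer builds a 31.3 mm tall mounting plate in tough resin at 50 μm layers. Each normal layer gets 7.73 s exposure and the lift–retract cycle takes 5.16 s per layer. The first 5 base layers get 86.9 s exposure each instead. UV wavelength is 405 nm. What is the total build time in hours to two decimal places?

2.35 hours

Layer count = ceil(31.3 / 0.05) = 626.
Burn-in layers = 5 × (86.9 + 5.16), so 460.3 s.
Normal layers: 621 × (7.73 + 5.16) → 8004.69 s.
Sum: 460.3 + 8004.69 = 8464.99 s → 2.35 hours.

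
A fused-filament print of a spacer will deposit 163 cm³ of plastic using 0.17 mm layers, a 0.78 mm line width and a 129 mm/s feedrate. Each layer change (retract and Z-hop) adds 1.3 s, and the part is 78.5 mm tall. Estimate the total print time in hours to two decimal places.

Bead cross-section = 0.17 × 0.78 = 0.1326 mm².
Path length: 163000 mm³ / 0.1326 mm² → 1229260.9 mm.
Time extruding = 1229260.9 / 129 = 9529.2 s.
Layers = ⌈78.5/0.17⌉ = 462.
Z-hop total = 462 × 1.3 = 600.6 s.
Total = 9529.2 + 600.6 = 10129.8 s = 2.81 hours.

2.81 hours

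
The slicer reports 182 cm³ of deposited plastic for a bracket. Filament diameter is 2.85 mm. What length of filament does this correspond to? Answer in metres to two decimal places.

28.53 m

Filament cross-section = π × (2.85/2)² = 6.3794 mm².
L = 182000 mm³ / 6.3794 mm² = 28529.33 mm, i.e. 28.53 m.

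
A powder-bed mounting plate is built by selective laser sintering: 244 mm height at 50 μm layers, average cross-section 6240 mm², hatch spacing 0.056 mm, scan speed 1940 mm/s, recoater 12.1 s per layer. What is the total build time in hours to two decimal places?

Layers = ⌈244/0.05⌉ = 4880.
Hatch length per layer = 6240 / 0.056 = 111428.6 mm.
Per-layer scan time = 111428.6 / 1940 = 57.4374 s.
Time per layer = 57.4374 + 12.1, so 69.5374 s.
Build time = 4880 × 69.5374 = 339342.512 s = 94.26 hours.

94.26 hours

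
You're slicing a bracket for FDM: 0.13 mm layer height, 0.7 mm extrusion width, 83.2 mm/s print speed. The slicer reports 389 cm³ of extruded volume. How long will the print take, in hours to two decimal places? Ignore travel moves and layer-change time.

14.27 hours

Extrusion cross-section = 0.13 × 0.7, so 0.091 mm².
Path length: 389000 mm³ / 0.091 mm² → 4274725.3 mm.
Print-move time = 4274725.3 / 83.2 = 51378.9 s.
In the requested units: 51378.9 s = 14.27 hours.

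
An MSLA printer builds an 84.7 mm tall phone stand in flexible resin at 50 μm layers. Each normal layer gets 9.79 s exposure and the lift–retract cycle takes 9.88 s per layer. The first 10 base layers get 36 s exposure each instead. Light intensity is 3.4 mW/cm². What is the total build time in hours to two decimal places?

9.33 hours

Number of layers: 84.7 / 0.05 → 1694 (rounded up).
Burn-in layers: 10 × (36 + 9.88) → 458.8 s.
Regular layers = 1684 × (9.79 + 9.88) = 33124.28 s.
Sum: 458.8 + 33124.28 = 33583.08 s → 9.33 hours.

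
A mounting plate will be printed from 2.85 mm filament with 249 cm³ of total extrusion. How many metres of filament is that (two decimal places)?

A = π r² = π × 1.425² = 6.3794 mm².
Length = 249 cm³ / 6.3794 mm² = 249000 / 6.3794 = 39031.88 mm = 39.03 m.

39.03 m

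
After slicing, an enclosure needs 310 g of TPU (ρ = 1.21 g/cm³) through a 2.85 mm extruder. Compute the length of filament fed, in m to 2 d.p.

40.16 m

Volume = 310 g / 1.21 g·cm⁻³ = 256.1983 cm³ = 256198.3 mm³.
Filament cross-section = π × (2.85/2)² = 6.3794 mm².
L = V/A = 256198.3/6.3794 = 40160.25 mm → 40.16 m.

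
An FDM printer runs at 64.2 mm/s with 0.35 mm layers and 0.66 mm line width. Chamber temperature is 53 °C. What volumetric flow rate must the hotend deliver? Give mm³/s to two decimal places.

Extrusion cross-section: 0.35 × 0.66 → 0.231 mm².
Q = v·A = 64.2 × 0.231 = 14.83 mm³/s.

14.83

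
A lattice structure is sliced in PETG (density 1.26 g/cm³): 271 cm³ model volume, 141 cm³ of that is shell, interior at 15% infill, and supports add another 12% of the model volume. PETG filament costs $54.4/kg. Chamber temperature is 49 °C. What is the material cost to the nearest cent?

Volume inside the shell: 271 − 141 → 130 cm³.
Infill deposited = 0.15 × 130, so 19.5 cm³.
Support = 0.12 × 271 = 32.52 cm³.
Total extruded: 141 + 19.5 + 32.52 → 193.02 cm³.
Mass: 193.02 × 1.26 → 243.2052 g.
At $54.4/kg: 243.2052/1000 × 54.4 = $13.23.

$13.23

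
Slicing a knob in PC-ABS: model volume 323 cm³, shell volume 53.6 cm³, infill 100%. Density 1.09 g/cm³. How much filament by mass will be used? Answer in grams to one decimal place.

Interior volume = 323 − 53.6, so 269.4 cm³.
Deposited infill = 1.00 × 269.4 = 269.4 cm³.
Deposited volume = 53.6 + 269.4 = 323 cm³.
Mass = 323 × 1.09, so 352.07 g.

352.1 g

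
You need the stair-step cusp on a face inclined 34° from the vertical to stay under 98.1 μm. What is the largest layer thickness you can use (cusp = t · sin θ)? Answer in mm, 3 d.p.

Layer height = cusp / sin(34°) = 0.0981 / 0.5592 = 0.175 mm.

0.175 mm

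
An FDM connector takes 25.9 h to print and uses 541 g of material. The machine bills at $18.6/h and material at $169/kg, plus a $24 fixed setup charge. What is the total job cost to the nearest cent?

Time charge: 18.6 × 25.9 → $481.74.
Material charge = 169 × 541/1000 = $91.429.
Total = 481.74 + 91.429 + 24 = 597.169 ≈ $597.17.

$597.17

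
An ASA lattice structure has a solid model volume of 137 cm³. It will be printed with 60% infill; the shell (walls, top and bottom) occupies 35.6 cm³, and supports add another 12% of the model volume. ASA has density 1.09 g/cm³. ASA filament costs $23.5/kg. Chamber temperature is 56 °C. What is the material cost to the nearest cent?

$2.89

Volume inside the shell = 137 − 35.6 = 101.4 cm³.
Infill deposited: 0.60 × 101.4 → 60.84 cm³.
Support = 0.12 × 137, so 16.44 cm³.
Total printed volume = 35.6 + 60.84 + 16.44 = 112.88 cm³.
Mass = 112.88 × 1.09 = 123.0392 g.
At $23.5/kg: 123.0392/1000 × 23.5 = $2.89.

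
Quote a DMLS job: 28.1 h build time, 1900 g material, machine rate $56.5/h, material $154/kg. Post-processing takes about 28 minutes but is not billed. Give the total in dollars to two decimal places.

Machine cost: 56.5 × 28.1 → $1587.65.
Material charge = 154 × 1900/1000 = $292.60.
Job cost: 1587.65 + 292.60 = $1880.25.

$1880.25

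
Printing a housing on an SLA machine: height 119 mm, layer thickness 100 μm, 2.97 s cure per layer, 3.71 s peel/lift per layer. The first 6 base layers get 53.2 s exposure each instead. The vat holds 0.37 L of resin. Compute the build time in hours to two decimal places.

2.29 hours

Layer count = ceil(119 / 0.1) = 1190.
Base layers: 6 × (53.2 + 3.71) → 341.46 s.
Remaining layers: 1184 × (2.97 + 3.71) → 7909.12 s.
Sum: 341.46 + 7909.12 = 8250.58 s → 2.29 hours.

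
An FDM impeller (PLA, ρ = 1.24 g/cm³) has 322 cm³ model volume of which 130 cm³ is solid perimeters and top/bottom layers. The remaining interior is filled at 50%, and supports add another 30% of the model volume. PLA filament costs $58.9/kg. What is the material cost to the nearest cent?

$23.56

Volume inside the shell: 322 − 130 → 192 cm³.
Infill volume = 0.50 × 192, so 96 cm³.
Support: 0.30 × 322 → 96.6 cm³.
Total printed volume = 130 + 96 + 96.6, so 322.6 cm³.
Mass: 322.6 × 1.24 → 400.024 g.
At $58.9/kg: 400.024/1000 × 58.9 = $23.56.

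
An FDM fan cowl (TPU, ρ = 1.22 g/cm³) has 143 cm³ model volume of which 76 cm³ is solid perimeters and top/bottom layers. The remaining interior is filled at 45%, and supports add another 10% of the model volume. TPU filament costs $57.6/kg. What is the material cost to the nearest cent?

Infill region = 143 − 76 = 67 cm³.
Deposited infill = 0.45 × 67 = 30.15 cm³.
Support = 0.10 × 143 = 14.3 cm³.
Total printed volume: 76 + 30.15 + 14.3 → 120.45 cm³.
Mass: 120.45 × 1.22 → 146.949 g.
Cost = 146.949 g / 1000 × $57.6/kg = $8.46.

$8.46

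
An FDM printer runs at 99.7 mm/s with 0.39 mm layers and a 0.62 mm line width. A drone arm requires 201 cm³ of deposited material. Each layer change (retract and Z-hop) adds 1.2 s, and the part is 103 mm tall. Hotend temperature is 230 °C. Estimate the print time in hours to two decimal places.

Extrusion cross-section = 0.39 × 0.62 = 0.2418 mm².
Toolpath length = 201 cm³ / 0.2418 mm² = 201000 / 0.2418 = 831265.5 mm.
Time extruding = 831265.5 / 99.7 = 8337.7 s.
Number of layers: 103 / 0.39 → 265 (rounded up).
Non-print overhead = 265 × 1.2 = 318 s.
Altogether 8337.7 + 318 = 8655.7 s, i.e. 2.40 hours.

2.40 hours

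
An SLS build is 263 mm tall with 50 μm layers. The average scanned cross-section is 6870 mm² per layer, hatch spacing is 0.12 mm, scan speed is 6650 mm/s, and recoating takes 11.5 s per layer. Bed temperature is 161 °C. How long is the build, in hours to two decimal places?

29.38 hours

Layer count = ceil(263 / 0.05) = 5260.
Hatch length per layer = 6870 / 0.12 = 57250 mm.
Per-layer scan time = 57250 / 6650, so 8.609 s.
Per-layer time: 8.609 + 11.5 → 20.109 s.
5260 layers × 20.109 s/layer = 105773.34 s, i.e. 29.38 hours.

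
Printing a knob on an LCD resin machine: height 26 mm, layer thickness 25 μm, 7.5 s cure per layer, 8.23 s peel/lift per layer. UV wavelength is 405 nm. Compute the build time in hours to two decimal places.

Number of layers: 26 / 0.025 → 1040 (rounded up).
Per-layer time: 7.5 + 8.23 → 15.73 s.
Build time: 1040 × 15.73 s = 16359.2 s, i.e. 4.54 hours.

4.54 hours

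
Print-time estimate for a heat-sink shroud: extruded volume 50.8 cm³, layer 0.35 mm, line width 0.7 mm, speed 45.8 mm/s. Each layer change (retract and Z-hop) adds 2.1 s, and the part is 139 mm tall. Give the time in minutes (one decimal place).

89.4 minutes

Extrusion cross-section: 0.35 × 0.7 → 0.245 mm².
Total extruded path = 50800/0.245 = 207346.9 mm.
Print-move time = 207346.9 / 45.8 = 4527.2 s.
Layers = ⌈139/0.35⌉ = 398.
Z-hop total: 398 × 2.1 → 835.8 s.
Altogether 4527.2 + 835.8 = 5363 s, i.e. 89.4 minutes.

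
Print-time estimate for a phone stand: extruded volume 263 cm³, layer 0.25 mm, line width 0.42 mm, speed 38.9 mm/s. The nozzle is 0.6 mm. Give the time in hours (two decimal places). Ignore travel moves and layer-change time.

17.89 hours

Bead cross-section = 0.25 × 0.42 = 0.105 mm².
Path length: 263000 mm³ / 0.105 mm² → 2504761.9 mm.
Extrusion time = 2504761.9 / 38.9, so 64389.8 s.
Converting: 64389.8 s = 17.89 hours.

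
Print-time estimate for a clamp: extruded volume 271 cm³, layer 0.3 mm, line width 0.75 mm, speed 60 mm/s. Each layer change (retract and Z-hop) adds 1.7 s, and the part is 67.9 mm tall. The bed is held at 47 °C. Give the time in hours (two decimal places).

5.68 hours

Extrusion cross-section: 0.3 × 0.75 → 0.225 mm².
Path length: 271000 mm³ / 0.225 mm² → 1204444.4 mm.
Print-move time: 1204444.4 / 60 → 20074.1 s.
Layer count = ceil(67.9 / 0.3) = 227.
Non-print overhead = 227 × 1.7, so 385.9 s.
Total = 20074.1 + 385.9 = 20460 s = 5.68 hours.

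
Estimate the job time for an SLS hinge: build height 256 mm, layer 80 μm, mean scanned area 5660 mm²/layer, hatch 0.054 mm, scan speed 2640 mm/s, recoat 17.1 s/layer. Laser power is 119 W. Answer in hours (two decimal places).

50.49 hours

Layers = ⌈256/0.08⌉ = 3200.
Hatch length per layer: 5660 / 0.054 → 104814.8 mm.
Laser time per layer: 104814.8 / 2640 → 39.7026 s.
Per-layer time = 39.7026 + 17.1, so 56.8026 s.
3200 layers × 56.8026 s/layer = 181768.32 s, i.e. 50.49 hours.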